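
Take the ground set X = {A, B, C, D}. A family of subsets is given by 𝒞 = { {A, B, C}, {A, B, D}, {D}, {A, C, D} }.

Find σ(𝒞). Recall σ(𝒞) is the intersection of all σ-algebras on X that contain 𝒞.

σ(𝒞) (16 sets): { ∅, {A}, {B}, {C}, {D}, {A, B}, {A, C}, {A, D}, {B, C}, {B, D}, {C, D}, {A, B, C}, {A, B, D}, {A, C, D}, {B, C, D}, X }

Trace:
Begin from { ∅, {D}, {A, B, C}, {A, B, D}, {A, C, D}, X } (that is, 𝒞 plus ∅ and X).
Pass 1: 2 new —
  {B}  = complement {A, C, D}
  {C}  = complement {A, B, D}
Pass 2 adds 3:
  {B, C}  = {C} ∪ {B}
  {B, D}  = {D} ∪ {B}
  {C, D}  = {D} ∪ {C}
Pass 3: 4 new —
  {A, B}  = complement {C, D}
  {A, C}  = complement {B, D}
  {A, D}  = complement {B, C}
  {B, C, D}  = {C} ∪ {B, D}
Pass 4 adds 1:
  {A}  = complement {B, C, D}
After Pass 5 the family is unchanged; done.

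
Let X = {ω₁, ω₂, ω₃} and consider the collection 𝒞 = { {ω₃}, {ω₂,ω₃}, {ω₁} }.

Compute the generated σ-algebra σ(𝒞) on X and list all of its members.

Begin from { {}, {ω₁}, {ω₃}, {ω₂,ω₃}, X } (that is, 𝒞 plus ∅ and X).
Round 1: 2 new —
  {ω₁,ω₂}  = {ω₃}ᶜ
  {ω₁,ω₃}  = {ω₃} ∪ {ω₁}
  (now 7)
Round 2: 1 new —
  {ω₂}  = {ω₁,ω₃}ᶜ
  (now 8)
Round 3: stable.

σ(𝒞) = { {}, {ω₁}, {ω₂}, {ω₃}, {ω₁,ω₂}, {ω₁,ω₃}, {ω₂,ω₃}, X }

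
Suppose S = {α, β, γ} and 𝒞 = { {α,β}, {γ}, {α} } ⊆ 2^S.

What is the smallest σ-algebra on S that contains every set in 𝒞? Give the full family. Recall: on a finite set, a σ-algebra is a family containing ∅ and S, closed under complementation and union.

Take S₀ = 𝒞 ∪ {∅, S} = { ∅, {α}, {γ}, {α,β}, S }.
Pass 1 adds 2:
  {α,γ}  = {γ} ∪ {α}
  {β,γ}  = S∖{α}
  |family| = 7
Pass 2: +1 →
  {β}  = S∖{α,γ}
  |family| = 8
Pass 3: stable.

Therefore σ(𝒞) = { ∅, {α}, {β}, {γ}, {α,β}, {α,γ}, {β,γ}, S } (|σ(𝒞)| = 8).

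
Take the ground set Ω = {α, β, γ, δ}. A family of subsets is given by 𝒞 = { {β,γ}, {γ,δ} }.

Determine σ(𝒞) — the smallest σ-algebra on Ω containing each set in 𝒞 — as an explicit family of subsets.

|σ(𝒞)| = 16.  σ(𝒞) = { {}, {α}, {β}, {γ}, {δ}, {α,β}, {α,γ}, {α,δ}, {β,γ}, {β,δ}, {γ,δ}, {α,β,γ}, {α,β,δ}, {α,γ,δ}, {β,γ,δ}, Ω }

Trace:
Start: 𝒞 ∪ {∅, Ω} = { {}, {β,γ}, {γ,δ}, Ω }.
Pass 1 (3 new):
  {α,β}  = ᶜ of {γ,δ}
  {α,δ}  = ᶜ of {β,γ}
  {β,γ,δ}  = {γ,δ} ∪ {β,γ}
  |family| = 7
Pass 2 (4 new):
  {α}  = ᶜ of {β,γ,δ}
  {α,β,γ}  = {β,γ} ∪ {α,β}
  {α,β,δ}  = {α,δ} ∪ {α,β}
  {α,γ,δ}  = {γ,δ} ∪ {α,δ}
  |family| = 11
Pass 3. New:
  {β}  = ᶜ of {α,γ,δ}
  {γ}  = ᶜ of {α,β,δ}
  {δ}  = ᶜ of {α,β,γ}
  |family| = 14
Pass 4: 2 new —
  {α,γ}  = {γ} ∪ {α}
  {β,δ}  = {δ} ∪ {β}
  |family| = 16
Pass 5 adds nothing — fixpoint reached.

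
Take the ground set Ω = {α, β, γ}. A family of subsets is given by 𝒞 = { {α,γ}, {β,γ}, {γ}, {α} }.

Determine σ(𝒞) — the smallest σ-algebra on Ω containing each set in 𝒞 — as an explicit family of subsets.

|σ(𝒞)| = 8.  σ(𝒞) = { {}, {α}, {β}, {γ}, {α,β}, {α,γ}, {β,γ}, Ω }

Derivation:
Start: 𝒞 ∪ {∅, Ω} = { {}, {α}, {γ}, {α,γ}, {β,γ}, Ω }.
Step 1. New:
  {β}  = ᶜ of {α,γ}
  {α,β}  = ᶜ of {γ}
After Step 2 the family is unchanged; done.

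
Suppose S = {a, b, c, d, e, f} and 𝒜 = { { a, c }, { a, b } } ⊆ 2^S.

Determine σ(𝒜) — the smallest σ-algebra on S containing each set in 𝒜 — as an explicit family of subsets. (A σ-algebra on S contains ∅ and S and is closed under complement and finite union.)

Begin from { ∅, { a, b }, { a, c }, S } (that is, 𝒜 plus ∅ and S).
Iteration 1: +3 →
  { a, b, c }  = { a, b } ∪ { a, c }
  { b, d, e, f }  = { a, c }ᶜ
  { c, d, e, f }  = { a, b }ᶜ
  — 7 sets.
Iteration 2 adds 4:
  { d, e, f }  = { a, b, c }ᶜ
  { a, b, d, e, f }  = { b, d, e, f } ∪ { a, b }
  { a, c, d, e, f }  = { a, c } ∪ { c, d, e, f }
  { b, c, d, e, f }  = { b, d, e, f } ∪ { c, d, e, f }
  — 11 sets.
Iteration 3. New:
  { a }  = { b, c, d, e, f }ᶜ
  { b }  = { a, c, d, e, f }ᶜ
  { c }  = { a, b, d, e, f }ᶜ
  — 14 sets.
Iteration 4 adds 2:
  { b, c }  = { c } ∪ { b }
  { a, d, e, f }  = { d, e, f } ∪ { a }
  — 16 sets.
Iteration 5 adds nothing — fixpoint reached.

|σ(𝒜)| = 16.  σ(𝒜) = { ∅, { a }, { b }, { c }, { a, b }, { a, c }, { b, c }, { a, b, c }, { d, e, f }, { a, d, e, f }, { b, d, e, f }, { c, d, e, f }, { a, b, d, e, f }, { a, c, d, e, f }, { b, c, d, e, f }, S }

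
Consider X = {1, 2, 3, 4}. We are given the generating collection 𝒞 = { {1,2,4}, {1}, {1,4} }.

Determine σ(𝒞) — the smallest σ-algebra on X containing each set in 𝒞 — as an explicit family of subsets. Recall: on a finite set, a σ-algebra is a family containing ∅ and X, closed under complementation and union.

Start: 𝒞 ∪ {∅, X} = { {}, {1}, {1,4}, {1,2,4}, X }.
Pass 1: 3 new —
  {3}  = {1,2,4}ᶜ
  {2,3}  = {1,4}ᶜ
  {2,3,4}  = {1}ᶜ
  (now 8)
Pass 2: 3 new —
  {1,3}  = {3} ∪ {1}
  {1,2,3}  = {2,3} ∪ {1}
  {1,3,4}  = {3} ∪ {1,4}
  (now 11)
Pass 3: +3 →
  {2}  = {1,3,4}ᶜ
  {4}  = {1,2,3}ᶜ
  {2,4}  = {1,3}ᶜ
  (now 14)
Pass 4: 2 new —
  {1,2}  = {2} ∪ {1}
  {3,4}  = {3} ∪ {4}
  (now 16)
After Pass 5 the family is unchanged; done.

|σ(𝒞)| = 16.  σ(𝒞) = { {}, {1}, {2}, {3}, {4}, {1,2}, {1,3}, {1,4}, {2,3}, {2,4}, {3,4}, {1,2,3}, {1,2,4}, {1,3,4}, {2,3,4}, X }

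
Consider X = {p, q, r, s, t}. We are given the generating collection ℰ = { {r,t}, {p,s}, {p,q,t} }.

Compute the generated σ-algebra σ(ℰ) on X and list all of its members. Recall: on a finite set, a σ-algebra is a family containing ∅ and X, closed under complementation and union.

Take S₀ = ℰ ∪ {∅, X} = { {}, {p,s}, {r,t}, {p,q,t}, X }.
Step 1: +6 →
  {r,s}  = {p,q,t}ᶜ
  {p,q,s}  = {r,t}ᶜ
  {q,r,t}  = {p,s}ᶜ
  {p,q,r,t}  = {p,q,t} ∪ {r,t}
  {p,q,s,t}  = {p,q,t} ∪ {p,s}
  {p,r,s,t}  = {p,s} ∪ {r,t}
Step 2: +7 →
  {q}  = {p,r,s,t}ᶜ
  {r}  = {p,q,s,t}ᶜ
  {s}  = {p,q,r,t}ᶜ
  {p,r,s}  = {r,s} ∪ {p,s}
  {r,s,t}  = {r,s} ∪ {r,t}
  {p,q,r,s}  = {r,s} ∪ {p,q,s}
  {q,r,s,t}  = {r,s} ∪ {q,r,t}
Step 3: +7 →
  {p}  = {q,r,s,t}ᶜ
  {t}  = {p,q,r,s}ᶜ
  {p,q}  = {r,s,t}ᶜ
  {q,r}  = {r} ∪ {q}
  {q,s}  = {s} ∪ {q}
  {q,t}  = {p,r,s}ᶜ
  {q,r,s}  = {r,s} ∪ {q}
Step 4: 7 new —
  {p,r}  = {r} ∪ {p}
  {p,t}  = {q,r,s}ᶜ
  {s,t}  = {t} ∪ {s}
  {p,q,r}  = {p,q} ∪ {r}
  {p,r,t}  = {q,s}ᶜ
  {p,s,t}  = {q,r}ᶜ
  {q,s,t}  = {q,t} ∪ {s}
Step 5: already closed under ᶜ and ∪.

Hence σ(ℰ) has 32 members: { {}, {p}, {q}, {r}, {s}, {t}, {p,q}, {p,r}, {p,s}, {p,t}, {q,r}, {q,s}, {q,t}, {r,s}, {r,t}, {s,t}, {p,q,r}, {p,q,s}, {p,q,t}, {p,r,s}, {p,r,t}, {p,s,t}, {q,r,s}, {q,r,t}, {q,s,t}, {r,s,t}, {p,q,r,s}, {p,q,r,t}, {p,q,s,t}, {p,r,s,t}, {q,r,s,t}, X }.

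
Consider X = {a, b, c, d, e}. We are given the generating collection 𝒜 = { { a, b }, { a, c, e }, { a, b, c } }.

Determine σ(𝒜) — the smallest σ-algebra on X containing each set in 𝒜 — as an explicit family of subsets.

Seed the family with 𝒜 together with ∅ and X: { {}, { a, b }, { a, b, c }, { a, c, e }, X }.
Pass 1 (4 new):
  { b, d }  = ᶜ of { a, c, e }
  { d, e }  = ᶜ of { a, b, c }
  { c, d, e }  = ᶜ of { a, b }
  { a, b, c, e }  = { a, b, c } ∪ { a, c, e }
Pass 2 adds 7:
  { d }  = ᶜ of { a, b, c, e }
  { a, b, d }  = { a, b } ∪ { b, d }
  { b, d, e }  = { d, e } ∪ { b, d }
  { a, b, c, d }  = { a, b, c } ∪ { b, d }
  { a, b, d, e }  = { a, b } ∪ { d, e }
  { a, c, d, e }  = { c, d, e } ∪ { a, c, e }
  { b, c, d, e }  = { c, d, e } ∪ { b, d }
Pass 3: 6 new —
  { a }  = ᶜ of { b, c, d, e }
  { b }  = ᶜ of { a, c, d, e }
  { c }  = ᶜ of { a, b, d, e }
  { e }  = ᶜ of { a, b, c, d }
  { a, c }  = ᶜ of { b, d, e }
  { c, e }  = ᶜ of { a, b, d }
Pass 4 (10 new):
  { a, d }  = { d } ∪ { a }
  { a, e }  = { e } ∪ { a }
  { b, c }  = { b } ∪ { c }
  { b, e }  = { b } ∪ { e }
  { c, d }  = { c } ∪ { d }
  { a, b, e }  = { a, b } ∪ { e }
  { a, c, d }  = { a, c } ∪ { d }
  { a, d, e }  = { d, e } ∪ { a }
  { b, c, d }  = { c } ∪ { b, d }
  { b, c, e }  = { b } ∪ { c, e }
Pass 5: no new sets; the family is a σ-algebra.

|σ(𝒜)| = 32.  σ(𝒜) = { {}, { a }, { b }, { c }, { d }, { e }, { a, b }, { a, c }, { a, d }, { a, e }, { b, c }, { b, d }, { b, e }, { c, d }, { c, e }, { d, e }, { a, b, c }, { a, b, d }, { a, b, e }, { a, c, d }, { a, c, e }, { a, d, e }, { b, c, d }, { b, c, e }, { b, d, e }, { c, d, e }, { a, b, c, d }, { a, b, c, e }, { a, b, d, e }, { a, c, d, e }, { b, c, d, e }, X }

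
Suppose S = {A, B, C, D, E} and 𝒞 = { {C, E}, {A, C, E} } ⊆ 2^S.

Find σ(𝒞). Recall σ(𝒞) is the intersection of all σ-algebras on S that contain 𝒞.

Seed the family with 𝒞 together with ∅ and S: { ∅, {C, E}, {A, C, E}, S }.
Pass 1: +2 →
  {B, D}  = S∖{A, C, E}
  {A, B, D}  = S∖{C, E}
  (now 6)
Pass 2: 1 new —
  {B, C, D, E}  = {C, E} ∪ {B, D}
  (now 7)
Pass 3 (1 new):
  {A}  = S∖{B, C, D, E}
  (now 8)
Pass 4: no new sets; the family is a σ-algebra.

Therefore σ(𝒞) = { ∅, {A}, {B, D}, {C, E}, {A, B, D}, {A, C, E}, {B, C, D, E}, S } (|σ(𝒞)| = 8).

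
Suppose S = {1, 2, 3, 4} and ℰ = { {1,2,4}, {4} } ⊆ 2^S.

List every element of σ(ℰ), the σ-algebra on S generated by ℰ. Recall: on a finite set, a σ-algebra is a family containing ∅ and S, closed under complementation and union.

Initial family (4 sets): { {}, {4}, {1,2,4}, S }.
Round 1: +2 →
  {3}  = complement {1,2,4}
  {1,2,3}  = complement {4}
  (now 6)
Round 2: 1 new —
  {3,4}  = {3} ∪ {4}
  (now 7)
Round 3: 1 new —
  {1,2}  = complement {3,4}
  (now 8)
After Round 4 the family is unchanged; done.

Therefore σ(ℰ) = { {}, {3}, {4}, {1,2}, {3,4}, {1,2,3}, {1,2,4}, S } (|σ(ℰ)| = 8).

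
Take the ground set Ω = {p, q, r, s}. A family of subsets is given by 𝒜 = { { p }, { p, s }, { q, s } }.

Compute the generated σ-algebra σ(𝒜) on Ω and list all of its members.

Take S₀ = 𝒜 ∪ {∅, Ω} = { ∅, { p }, { p, s }, { q, s }, Ω }.
Pass 1 adds 4:
  { p, r }  = complement { q, s }
  { q, r }  = complement { p, s }
  { p, q, s }  = { p, s } ∪ { q, s }
  { q, r, s }  = complement { p }
  [9 total]
Pass 2. New:
  { r }  = complement { p, q, s }
  { p, q, r }  = { q, r } ∪ { p, r }
  { p, r, s }  = { p, s } ∪ { p, r }
  [12 total]
Pass 3: 2 new —
  { q }  = complement { p, r, s }
  { s }  = complement { p, q, r }
  [14 total]
Pass 4 (2 new):
  { p, q }  = { q } ∪ { p }
  { r, s }  = { r } ∪ { s }
  [16 total]
Pass 5: no new sets; the family is a σ-algebra.

Hence σ(𝒜) has 16 members: { ∅, { p }, { q }, { r }, { s }, { p, q }, { p, r }, { p, s }, { q, r }, { q, s }, { r, s }, { p, q, r }, { p, q, s }, { p, r, s }, { q, r, s }, Ω }.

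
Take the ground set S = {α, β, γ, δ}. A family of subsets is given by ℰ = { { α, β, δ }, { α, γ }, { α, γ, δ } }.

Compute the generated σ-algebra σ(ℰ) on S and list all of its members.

σ(ℰ) = { {  }, { α }, { β }, { γ }, { δ }, { α, β }, { α, γ }, { α, δ }, { β, γ }, { β, δ }, { γ, δ }, { α, β, γ }, { α, β, δ }, { α, γ, δ }, { β, γ, δ }, S }

Working:
Seed the family with ℰ together with ∅ and S: { {  }, { α, γ }, { α, β, δ }, { α, γ, δ }, S }.
Step 1 adds 3:
  { β }  = complement { α, γ, δ }
  { γ }  = complement { α, β, δ }
  { β, δ }  = complement { α, γ }
  |family| = 8
Step 2 adds 3:
  { β, γ }  = { γ } ∪ { β }
  { α, β, γ }  = { β } ∪ { α, γ }
  { β, γ, δ }  = { γ } ∪ { β, δ }
  |family| = 11
Step 3 (3 new):
  { α }  = complement { β, γ, δ }
  { δ }  = complement { α, β, γ }
  { α, δ }  = complement { β, γ }
  |family| = 14
Step 4 (2 new):
  { α, β }  = { β } ∪ { α }
  { γ, δ }  = { γ } ∪ { δ }
  |family| = 16
Step 5 adds nothing — fixpoint reached.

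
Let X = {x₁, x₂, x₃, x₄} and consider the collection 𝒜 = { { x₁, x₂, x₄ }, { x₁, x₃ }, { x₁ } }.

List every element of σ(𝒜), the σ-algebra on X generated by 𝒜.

Answer: σ(𝒜) = { ∅, { x₁ }, { x₃ }, { x₁, x₃ }, { x₂, x₄ }, { x₁, x₂, x₄ }, { x₂, x₃, x₄ }, X }

Trace:
Start: 𝒜 ∪ {∅, X} = { ∅, { x₁ }, { x₁, x₃ }, { x₁, x₂, x₄ }, X }.
Pass 1: 3 new —
  { x₃ }  = X∖{ x₁, x₂, x₄ }
  { x₂, x₄ }  = X∖{ x₁, x₃ }
  { x₂, x₃, x₄ }  = X∖{ x₁ }
  (now 8)
Pass 2: no new sets; the family is a σ-algebra.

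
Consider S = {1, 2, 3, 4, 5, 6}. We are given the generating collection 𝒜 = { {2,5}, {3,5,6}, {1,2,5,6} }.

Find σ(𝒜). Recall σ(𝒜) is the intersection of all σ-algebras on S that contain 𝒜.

σ(𝒜) (64 sets): { {}, {1}, {2}, {3}, {4}, {5}, {6}, {1,2}, {1,3}, {1,4}, {1,5}, {1,6}, {2,3}, {2,4}, {2,5}, {2,6}, {3,4}, {3,5}, {3,6}, {4,5}, {4,6}, {5,6}, {1,2,3}, {1,2,4}, {1,2,5}, {1,2,6}, {1,3,4}, {1,3,5}, {1,3,6}, {1,4,5}, {1,4,6}, {1,5,6}, {2,3,4}, {2,3,5}, {2,3,6}, {2,4,5}, {2,4,6}, {2,5,6}, {3,4,5}, {3,4,6}, {3,5,6}, {4,5,6}, {1,2,3,4}, {1,2,3,5}, {1,2,3,6}, {1,2,4,5}, {1,2,4,6}, {1,2,5,6}, {1,3,4,5}, {1,3,4,6}, {1,3,5,6}, {1,4,5,6}, {2,3,4,5}, {2,3,4,6}, {2,3,5,6}, {2,4,5,6}, {3,4,5,6}, {1,2,3,4,5}, {1,2,3,4,6}, {1,2,3,5,6}, {1,2,4,5,6}, {1,3,4,5,6}, {2,3,4,5,6}, S }

Trace:
Start: 𝒜 ∪ {∅, S} = { {}, {2,5}, {3,5,6}, {1,2,5,6}, S }.
Pass 1. New:
  {3,4}  = complement {1,2,5,6}
  {1,2,4}  = complement {3,5,6}
  {1,3,4,6}  = complement {2,5}
  {2,3,5,6}  = {2,5} ∪ {3,5,6}
  {1,2,3,5,6}  = {3,5,6} ∪ {1,2,5,6}
Pass 2: +10 →
  {4}  = complement {1,2,3,5,6}
  {1,4}  = complement {2,3,5,6}
  {1,2,3,4}  = {3,4} ∪ {1,2,4}
  {1,2,4,5}  = {2,5} ∪ {1,2,4}
  {2,3,4,5}  = {2,5} ∪ {3,4}
  {3,4,5,6}  = {3,4} ∪ {3,5,6}
  {1,2,3,4,6}  = {1,2,4} ∪ {1,3,4,6}
  {1,2,4,5,6}  = {1,2,4} ∪ {1,2,5,6}
  {1,3,4,5,6}  = {3,5,6} ∪ {1,3,4,6}
  {2,3,4,5,6}  = {3,4} ∪ {2,3,5,6}
Pass 3 (11 new):
  {1}  = complement {2,3,4,5,6}
  {2}  = complement {1,3,4,5,6}
  {3}  = complement {1,2,4,5,6}
  {5}  = complement {1,2,3,4,6}
  {1,2}  = complement {3,4,5,6}
  {1,6}  = complement {2,3,4,5}
  {3,6}  = complement {1,2,4,5}
  {5,6}  = complement {1,2,3,4}
  {1,3,4}  = {3,4} ∪ {1,4}
  {2,4,5}  = {2,5} ∪ {4}
  {1,2,3,4,5}  = {2,5} ∪ {1,2,3,4}
Pass 4. New:
  {6}  = complement {1,2,3,4,5}
  {1,3}  = {1} ∪ {3}
  {1,5}  = {1} ∪ {5}
  {2,3}  = {2} ∪ {3}
  {2,4}  = {2} ∪ {4}
  {3,5}  = {5} ∪ {3}
  {4,5}  = {5} ∪ {4}
  {1,2,3}  = {1,2} ∪ {3}
  {1,2,5}  = {2,5} ∪ {1,2}
  {1,2,6}  = {1,2} ∪ {1,6}
  {1,3,6}  = complement {2,4,5}
  {1,4,5}  = {5} ∪ {1,4}
  {1,4,6}  = {1,6} ∪ {1,4}
  {1,5,6}  = {5,6} ∪ {1}
  {2,3,4}  = {3,4} ∪ {2}
  {2,3,5}  = {2,5} ∪ {3}
  {2,3,6}  = {2} ∪ {3,6}
  {2,5,6}  = complement {1,3,4}
  {3,4,5}  = {3,4} ∪ {5}
  {3,4,6}  = {3,4} ∪ {3,6}
  {4,5,6}  = {5,6} ∪ {4}
  {1,2,3,6}  = {1,2} ∪ {3,6}
  {1,2,4,6}  = {1,6} ∪ {1,2,4}
  {1,3,4,5}  = {5} ∪ {1,3,4}
  {1,3,5,6}  = {1} ∪ {3,5,6}
  {1,4,5,6}  = {5,6} ∪ {1,4}
  {2,4,5,6}  = {5,6} ∪ {2,4,5}
Pass 5 adds 6:
  {2,6}  = complement {1,3,4,5}
  {4,6}  = {4} ∪ {6}
  {1,3,5}  = {1,3} ∪ {3,5}
  {2,4,6}  = {2,4} ∪ {6}
  {1,2,3,5}  = {1,3} ∪ {1,2,5}
  {2,3,4,6}  = complement {1,5}
Pass 6: no new sets; the family is a σ-algebra.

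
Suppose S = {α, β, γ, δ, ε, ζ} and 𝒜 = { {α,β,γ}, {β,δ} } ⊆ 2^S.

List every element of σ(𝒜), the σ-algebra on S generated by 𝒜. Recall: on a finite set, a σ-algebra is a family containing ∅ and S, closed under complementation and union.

Begin from { ∅, {β,δ}, {α,β,γ}, S } (that is, 𝒜 plus ∅ and S).
Pass 1 (3 new):
  {δ,ε,ζ}  = {α,β,γ}ᶜ
  {α,β,γ,δ}  = {β,δ} ∪ {α,β,γ}
  {α,γ,ε,ζ}  = {β,δ}ᶜ
  (now 7)
Pass 2 adds 4:
  {ε,ζ}  = {α,β,γ,δ}ᶜ
  {β,δ,ε,ζ}  = {δ,ε,ζ} ∪ {β,δ}
  {α,β,γ,ε,ζ}  = {α,γ,ε,ζ} ∪ {α,β,γ}
  {α,γ,δ,ε,ζ}  = {α,γ,ε,ζ} ∪ {δ,ε,ζ}
  (now 11)
Pass 3. New:
  {β}  = {α,γ,δ,ε,ζ}ᶜ
  {δ}  = {α,β,γ,ε,ζ}ᶜ
  {α,γ}  = {β,δ,ε,ζ}ᶜ
  (now 14)
Pass 4: 2 new —
  {α,γ,δ}  = {α,γ} ∪ {δ}
  {β,ε,ζ}  = {ε,ζ} ∪ {β}
  (now 16)
Pass 5: stable.

σ(𝒜) = { ∅, {β}, {δ}, {α,γ}, {β,δ}, {ε,ζ}, {α,β,γ}, {α,γ,δ}, {β,ε,ζ}, {δ,ε,ζ}, {α,β,γ,δ}, {α,γ,ε,ζ}, {β,δ,ε,ζ}, {α,β,γ,ε,ζ}, {α,γ,δ,ε,ζ}, S }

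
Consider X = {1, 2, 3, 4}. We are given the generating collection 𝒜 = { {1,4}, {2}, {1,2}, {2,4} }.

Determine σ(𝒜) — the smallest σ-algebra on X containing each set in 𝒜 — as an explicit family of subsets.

|σ(𝒜)| = 16.  σ(𝒜) = { {}, {1}, {2}, {3}, {4}, {1,2}, {1,3}, {1,4}, {2,3}, {2,4}, {3,4}, {1,2,3}, {1,2,4}, {1,3,4}, {2,3,4}, X }

Check:
Seed the family with 𝒜 together with ∅ and X: { {}, {2}, {1,2}, {1,4}, {2,4}, X }.
Iteration 1: 5 new —
  {1,3}  = ᶜ of {2,4}
  {2,3}  = ᶜ of {1,4}
  {3,4}  = ᶜ of {1,2}
  {1,2,4}  = {1,4} ∪ {1,2}
  {1,3,4}  = ᶜ of {2}
  (now 11)
Iteration 2: 3 new —
  {3}  = ᶜ of {1,2,4}
  {1,2,3}  = {1,2} ∪ {2,3}
  {2,3,4}  = {3,4} ∪ {2}
  (now 14)
Iteration 3 (2 new):
  {1}  = ᶜ of {2,3,4}
  {4}  = ᶜ of {1,2,3}
  (now 16)
Iteration 4: closed — nothing new.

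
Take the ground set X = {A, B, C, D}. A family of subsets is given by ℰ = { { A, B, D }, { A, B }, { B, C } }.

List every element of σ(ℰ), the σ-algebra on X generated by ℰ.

Start: ℰ ∪ {∅, X} = { {  }, { A, B }, { B, C }, { A, B, D }, X }.
Round 1 adds 4:
  { C }  = complement { A, B, D }
  { A, D }  = complement { B, C }
  { C, D }  = complement { A, B }
  { A, B, C }  = { B, C } ∪ { A, B }
  (now 9)
Round 2 (3 new):
  { D }  = complement { A, B, C }
  { A, C, D }  = { C, D } ∪ { A, D }
  { B, C, D }  = { C, D } ∪ { B, C }
  (now 12)
Round 3: 2 new —
  { A }  = complement { B, C, D }
  { B }  = complement { A, C, D }
  (now 14)
Round 4: 2 new —
  { A, C }  = { C } ∪ { A }
  { B, D }  = { D } ∪ { B }
  (now 16)
After Round 5 the family is unchanged; done.

σ(ℰ) = { {  }, { A }, { B }, { C }, { D }, { A, B }, { A, C }, { A, D }, { B, C }, { B, D }, { C, D }, { A, B, C }, { A, B, D }, { A, C, D }, { B, C, D }, X }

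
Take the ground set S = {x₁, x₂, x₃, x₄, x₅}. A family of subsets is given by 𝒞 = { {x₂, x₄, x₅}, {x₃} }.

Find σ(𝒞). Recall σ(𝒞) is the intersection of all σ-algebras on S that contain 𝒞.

Take S₀ = 𝒞 ∪ {∅, S} = { {}, {x₃}, {x₂, x₄, x₅}, S }.
Round 1: +3 →
  {x₁, x₃}  = complement {x₂, x₄, x₅}
  {x₁, x₂, x₄, x₅}  = complement {x₃}
  {x₂, x₃, x₄, x₅}  = {x₃} ∪ {x₂, x₄, x₅}
Round 2. New:
  {x₁}  = complement {x₂, x₃, x₄, x₅}
Round 3: closed — nothing new.

Therefore σ(𝒞) = { {}, {x₁}, {x₃}, {x₁, x₃}, {x₂, x₄, x₅}, {x₁, x₂, x₄, x₅}, {x₂, x₃, x₄, x₅}, S } (|σ(𝒞)| = 8).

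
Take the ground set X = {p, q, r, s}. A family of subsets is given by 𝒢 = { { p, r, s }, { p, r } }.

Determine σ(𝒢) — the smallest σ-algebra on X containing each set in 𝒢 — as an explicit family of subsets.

σ(𝒢) = { {  }, { q }, { s }, { p, r }, { q, s }, { p, q, r }, { p, r, s }, X }

Check:
Start: 𝒢 ∪ {∅, X} = { {  }, { p, r }, { p, r, s }, X }.
Iteration 1. New:
  { q }  = complement { p, r, s }
  { q, s }  = complement { p, r }
  [6 total]
Iteration 2 (1 new):
  { p, q, r }  = { p, r } ∪ { q }
  [7 total]
Iteration 3: 1 new —
  { s }  = complement { p, q, r }
  [8 total]
Iteration 4: no new sets; the family is a σ-algebra.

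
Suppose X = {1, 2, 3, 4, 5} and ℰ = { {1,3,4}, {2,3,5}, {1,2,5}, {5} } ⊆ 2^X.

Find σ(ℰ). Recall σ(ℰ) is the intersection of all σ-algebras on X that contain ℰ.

Answer: σ(ℰ) = { {}, {1}, {2}, {3}, {4}, {5}, {1,2}, {1,3}, {1,4}, {1,5}, {2,3}, {2,4}, {2,5}, {3,4}, {3,5}, {4,5}, {1,2,3}, {1,2,4}, {1,2,5}, {1,3,4}, {1,3,5}, {1,4,5}, {2,3,4}, {2,3,5}, {2,4,5}, {3,4,5}, {1,2,3,4}, {1,2,3,5}, {1,2,4,5}, {1,3,4,5}, {2,3,4,5}, X }

Working:
Take S₀ = ℰ ∪ {∅, X} = { {}, {5}, {1,2,5}, {1,3,4}, {2,3,5}, X }.
Iteration 1 adds 6:
  {1,4}  = complement {2,3,5}
  {2,5}  = complement {1,3,4}
  {3,4}  = complement {1,2,5}
  {1,2,3,4}  = complement {5}
  {1,2,3,5}  = {1,2,5} ∪ {2,3,5}
  {1,3,4,5}  = {1,3,4} ∪ {5}
  |family| = 12
Iteration 2 (6 new):
  {2}  = complement {1,3,4,5}
  {4}  = complement {1,2,3,5}
  {1,4,5}  = {5} ∪ {1,4}
  {3,4,5}  = {3,4} ∪ {5}
  {1,2,4,5}  = {2,5} ∪ {1,4}
  {2,3,4,5}  = {2,5} ∪ {3,4}
  |family| = 18
Iteration 3 adds 9:
  {1}  = complement {2,3,4,5}
  {3}  = complement {1,2,4,5}
  {1,2}  = complement {3,4,5}
  {2,3}  = complement {1,4,5}
  {2,4}  = {4} ∪ {2}
  {4,5}  = {4} ∪ {5}
  {1,2,4}  = {1,4} ∪ {2}
  {2,3,4}  = {3,4} ∪ {2}
  {2,4,5}  = {2,5} ∪ {4}
  |family| = 27
Iteration 4 adds 5:
  {1,3}  = complement {2,4,5}
  {1,5}  = complement {2,3,4}
  {3,5}  = complement {1,2,4}
  {1,2,3}  = complement {4,5}
  {1,3,5}  = complement {2,4}
  |family| = 32
Iteration 5 adds nothing — fixpoint reached.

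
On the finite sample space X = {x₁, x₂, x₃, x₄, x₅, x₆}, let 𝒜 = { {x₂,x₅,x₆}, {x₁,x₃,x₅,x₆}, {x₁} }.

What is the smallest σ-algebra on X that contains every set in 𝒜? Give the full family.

Initial family (5 sets): { {}, {x₁}, {x₂,x₅,x₆}, {x₁,x₃,x₅,x₆}, X }.
Round 1: +5 →
  {x₂,x₄}  = {x₁,x₃,x₅,x₆}ᶜ
  {x₁,x₃,x₄}  = {x₂,x₅,x₆}ᶜ
  {x₁,x₂,x₅,x₆}  = {x₂,x₅,x₆} ∪ {x₁}
  {x₁,x₂,x₃,x₅,x₆}  = {x₁,x₃,x₅,x₆} ∪ {x₂,x₅,x₆}
  {x₂,x₃,x₄,x₅,x₆}  = {x₁}ᶜ
  |family| = 10
Round 2: 7 new —
  {x₄}  = {x₁,x₂,x₃,x₅,x₆}ᶜ
  {x₃,x₄}  = {x₁,x₂,x₅,x₆}ᶜ
  {x₁,x₂,x₄}  = {x₁} ∪ {x₂,x₄}
  {x₁,x₂,x₃,x₄}  = {x₁,x₃,x₄} ∪ {x₂,x₄}
  {x₂,x₄,x₅,x₆}  = {x₂,x₅,x₆} ∪ {x₂,x₄}
  {x₁,x₂,x₄,x₅,x₆}  = {x₂,x₄} ∪ {x₁,x₂,x₅,x₆}
  {x₁,x₃,x₄,x₅,x₆}  = {x₁,x₃,x₅,x₆} ∪ {x₁,x₃,x₄}
  |family| = 17
Round 3 adds 7:
  {x₂}  = {x₁,x₃,x₄,x₅,x₆}ᶜ
  {x₃}  = {x₁,x₂,x₄,x₅,x₆}ᶜ
  {x₁,x₃}  = {x₂,x₄,x₅,x₆}ᶜ
  {x₁,x₄}  = {x₄} ∪ {x₁}
  {x₅,x₆}  = {x₁,x₂,x₃,x₄}ᶜ
  {x₂,x₃,x₄}  = {x₃,x₄} ∪ {x₂,x₄}
  {x₃,x₅,x₆}  = {x₁,x₂,x₄}ᶜ
  |family| = 24
Round 4 (8 new):
  {x₁,x₂}  = {x₁} ∪ {x₂}
  {x₂,x₃}  = {x₂} ∪ {x₃}
  {x₁,x₂,x₃}  = {x₂} ∪ {x₁,x₃}
  {x₁,x₅,x₆}  = {x₂,x₃,x₄}ᶜ
  {x₄,x₅,x₆}  = {x₅,x₆} ∪ {x₄}
  {x₁,x₄,x₅,x₆}  = {x₅,x₆} ∪ {x₁,x₄}
  {x₂,x₃,x₅,x₆}  = {x₁,x₄}ᶜ
  {x₃,x₄,x₅,x₆}  = {x₃,x₄} ∪ {x₅,x₆}
  |family| = 32
After Round 5 the family is unchanged; done.

Hence σ(𝒜) has 32 members: { {}, {x₁}, {x₂}, {x₃}, {x₄}, {x₁,x₂}, {x₁,x₃}, {x₁,x₄}, {x₂,x₃}, {x₂,x₄}, {x₃,x₄}, {x₅,x₆}, {x₁,x₂,x₃}, {x₁,x₂,x₄}, {x₁,x₃,x₄}, {x₁,x₅,x₆}, {x₂,x₃,x₄}, {x₂,x₅,x₆}, {x₃,x₅,x₆}, {x₄,x₅,x₆}, {x₁,x₂,x₃,x₄}, {x₁,x₂,x₅,x₆}, {x₁,x₃,x₅,x₆}, {x₁,x₄,x₅,x₆}, {x₂,x₃,x₅,x₆}, {x₂,x₄,x₅,x₆}, {x₃,x₄,x₅,x₆}, {x₁,x₂,x₃,x₅,x₆}, {x₁,x₂,x₄,x₅,x₆}, {x₁,x₃,x₄,x₅,x₆}, {x₂,x₃,x₄,x₅,x₆}, X }.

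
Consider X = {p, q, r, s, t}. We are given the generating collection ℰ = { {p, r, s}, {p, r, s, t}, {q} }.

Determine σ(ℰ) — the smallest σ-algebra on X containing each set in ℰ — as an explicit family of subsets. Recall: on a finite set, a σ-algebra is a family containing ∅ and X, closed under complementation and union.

Take S₀ = ℰ ∪ {∅, X} = { {}, {q}, {p, r, s}, {p, r, s, t}, X }.
Pass 1. New:
  {q, t}  = X∖{p, r, s}
  {p, q, r, s}  = {p, r, s} ∪ {q}
  — 7 sets.
Pass 2: 1 new —
  {t}  = X∖{p, q, r, s}
  — 8 sets.
Pass 3: closed — nothing new.

Hence σ(ℰ) has 8 members: { {}, {q}, {t}, {q, t}, {p, r, s}, {p, q, r, s}, {p, r, s, t}, X }.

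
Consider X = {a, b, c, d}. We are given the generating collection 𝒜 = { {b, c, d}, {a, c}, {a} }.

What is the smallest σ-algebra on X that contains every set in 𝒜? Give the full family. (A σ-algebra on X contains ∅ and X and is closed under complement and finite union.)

Initial family (5 sets): { {}, {a}, {a, c}, {b, c, d}, X }.
Pass 1 adds 1:
  {b, d}  = {a, c}ᶜ
  — 6 sets.
Pass 2. New:
  {a, b, d}  = {b, d} ∪ {a}
  — 7 sets.
Pass 3: +1 →
  {c}  = {a, b, d}ᶜ
  — 8 sets.
Pass 4 adds nothing — fixpoint reached.

Therefore σ(𝒜) = { {}, {a}, {c}, {a, c}, {b, d}, {a, b, d}, {b, c, d}, X } (|σ(𝒜)| = 8).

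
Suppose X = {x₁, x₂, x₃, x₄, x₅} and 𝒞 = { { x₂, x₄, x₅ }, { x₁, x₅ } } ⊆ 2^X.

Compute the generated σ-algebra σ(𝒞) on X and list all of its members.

Answer: σ(𝒞) = { {}, { x₁ }, { x₃ }, { x₅ }, { x₁, x₃ }, { x₁, x₅ }, { x₂, x₄ }, { x₃, x₅ }, { x₁, x₂, x₄ }, { x₁, x₃, x₅ }, { x₂, x₃, x₄ }, { x₂, x₄, x₅ }, { x₁, x₂, x₃, x₄ }, { x₁, x₂, x₄, x₅ }, { x₂, x₃, x₄, x₅ }, X }

Derivation:
Take S₀ = 𝒞 ∪ {∅, X} = { {}, { x₁, x₅ }, { x₂, x₄, x₅ }, X }.
Round 1: +3 →
  { x₁, x₃ }  = { x₂, x₄, x₅ }ᶜ
  { x₂, x₃, x₄ }  = { x₁, x₅ }ᶜ
  { x₁, x₂, x₄, x₅ }  = { x₂, x₄, x₅ } ∪ { x₁, x₅ }
  (now 7)
Round 2: 4 new —
  { x₃ }  = { x₁, x₂, x₄, x₅ }ᶜ
  { x₁, x₃, x₅ }  = { x₁, x₃ } ∪ { x₁, x₅ }
  { x₁, x₂, x₃, x₄ }  = { x₂, x₃, x₄ } ∪ { x₁, x₃ }
  { x₂, x₃, x₄, x₅ }  = { x₂, x₃, x₄ } ∪ { x₂, x₄, x₅ }
  (now 11)
Round 3 adds 3:
  { x₁ }  = { x₂, x₃, x₄, x₅ }ᶜ
  { x₅ }  = { x₁, x₂, x₃, x₄ }ᶜ
  { x₂, x₄ }  = { x₁, x₃, x₅ }ᶜ
  (now 14)
Round 4. New:
  { x₃, x₅ }  = { x₃ } ∪ { x₅ }
  { x₁, x₂, x₄ }  = { x₂, x₄ } ∪ { x₁ }
  (now 16)
Round 5: no new sets; the family is a σ-algebra.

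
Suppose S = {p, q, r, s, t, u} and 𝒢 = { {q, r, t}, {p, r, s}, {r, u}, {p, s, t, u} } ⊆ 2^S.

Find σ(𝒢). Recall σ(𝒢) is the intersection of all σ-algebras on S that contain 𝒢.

|σ(𝒢)| = 32.  σ(𝒢) = { {}, {q}, {r}, {t}, {u}, {p, s}, {q, r}, {q, t}, {q, u}, {r, t}, {r, u}, {t, u}, {p, q, s}, {p, r, s}, {p, s, t}, {p, s, u}, {q, r, t}, {q, r, u}, {q, t, u}, {r, t, u}, {p, q, r, s}, {p, q, s, t}, {p, q, s, u}, {p, r, s, t}, {p, r, s, u}, {p, s, t, u}, {q, r, t, u}, {p, q, r, s, t}, {p, q, r, s, u}, {p, q, s, t, u}, {p, r, s, t, u}, S }

Trace:
Initial family (6 sets): { {}, {r, u}, {p, r, s}, {q, r, t}, {p, s, t, u}, S }.
Pass 1 (8 new):
  {q, r}  = {p, s, t, u}ᶜ
  {p, s, u}  = {q, r, t}ᶜ
  {q, t, u}  = {p, r, s}ᶜ
  {p, q, s, t}  = {r, u}ᶜ
  {p, r, s, u}  = {p, r, s} ∪ {r, u}
  {q, r, t, u}  = {q, r, t} ∪ {r, u}
  {p, q, r, s, t}  = {p, r, s} ∪ {q, r, t}
  {p, r, s, t, u}  = {p, r, s} ∪ {p, s, t, u}
  |family| = 14
Pass 2: 8 new —
  {q}  = {p, r, s, t, u}ᶜ
  {u}  = {p, q, r, s, t}ᶜ
  {p, s}  = {q, r, t, u}ᶜ
  {q, t}  = {p, r, s, u}ᶜ
  {q, r, u}  = {q, r} ∪ {r, u}
  {p, q, r, s}  = {p, r, s} ∪ {q, r}
  {p, q, r, s, u}  = {p, s, u} ∪ {q, r}
  {p, q, s, t, u}  = {p, s, t, u} ∪ {q, t, u}
  |family| = 22
Pass 3. New:
  {r}  = {p, q, s, t, u}ᶜ
  {t}  = {p, q, r, s, u}ᶜ
  {q, u}  = {q} ∪ {u}
  {t, u}  = {p, q, r, s}ᶜ
  {p, q, s}  = {q} ∪ {p, s}
  {p, s, t}  = {q, r, u}ᶜ
  {p, q, s, u}  = {q} ∪ {p, s, u}
  |family| = 29
Pass 4 (3 new):
  {r, t}  = {p, q, s, u}ᶜ
  {r, t, u}  = {p, q, s}ᶜ
  {p, r, s, t}  = {q, u}ᶜ
  |family| = 32
Pass 5: no new sets; the family is a σ-algebra.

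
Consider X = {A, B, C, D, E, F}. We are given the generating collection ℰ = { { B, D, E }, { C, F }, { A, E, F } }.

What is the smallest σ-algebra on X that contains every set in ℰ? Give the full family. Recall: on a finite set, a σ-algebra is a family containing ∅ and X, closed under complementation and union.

Start: ℰ ∪ {∅, X} = { {  }, { C, F }, { A, E, F }, { B, D, E }, X }.
Iteration 1 adds 6:
  { A, C, F }  = ᶜ of { B, D, E }
  { B, C, D }  = ᶜ of { A, E, F }
  { A, B, D, E }  = ᶜ of { C, F }
  { A, C, E, F }  = { A, E, F } ∪ { C, F }
  { A, B, D, E, F }  = { A, E, F } ∪ { B, D, E }
  { B, C, D, E, F }  = { C, F } ∪ { B, D, E }
  [11 total]
Iteration 2: 7 new —
  { A }  = ᶜ of { B, C, D, E, F }
  { C }  = ᶜ of { A, B, D, E, F }
  { B, D }  = ᶜ of { A, C, E, F }
  { B, C, D, E }  = { B, C, D } ∪ { B, D, E }
  { B, C, D, F }  = { B, C, D } ∪ { C, F }
  { A, B, C, D, E }  = { B, C, D } ∪ { A, B, D, E }
  { A, B, C, D, F }  = { B, C, D } ∪ { A, C, F }
  [18 total]
Iteration 3 adds 7:
  { E }  = ᶜ of { A, B, C, D, F }
  { F }  = ᶜ of { A, B, C, D, E }
  { A, C }  = { C } ∪ { A }
  { A, E }  = ᶜ of { B, C, D, F }
  { A, F }  = ᶜ of { B, C, D, E }
  { A, B, D }  = { B, D } ∪ { A }
  { A, B, C, D }  = { B, C, D } ∪ { A }
  [25 total]
Iteration 4 (7 new):
  { C, E }  = { E } ∪ { C }
  { E, F }  = ᶜ of { A, B, C, D }
  { A, C, E }  = { E } ∪ { A, C }
  { B, D, F }  = { F } ∪ { B, D }
  { C, E, F }  = ᶜ of { A, B, D }
  { A, B, D, F }  = { A, F } ∪ { A, B, D }
  { B, D, E, F }  = ᶜ of { A, C }
  [32 total]
Iteration 5: stable.

|σ(ℰ)| = 32.  σ(ℰ) = { {  }, { A }, { C }, { E }, { F }, { A, C }, { A, E }, { A, F }, { B, D }, { C, E }, { C, F }, { E, F }, { A, B, D }, { A, C, E }, { A, C, F }, { A, E, F }, { B, C, D }, { B, D, E }, { B, D, F }, { C, E, F }, { A, B, C, D }, { A, B, D, E }, { A, B, D, F }, { A, C, E, F }, { B, C, D, E }, { B, C, D, F }, { B, D, E, F }, { A, B, C, D, E }, { A, B, C, D, F }, { A, B, D, E, F }, { B, C, D, E, F }, X }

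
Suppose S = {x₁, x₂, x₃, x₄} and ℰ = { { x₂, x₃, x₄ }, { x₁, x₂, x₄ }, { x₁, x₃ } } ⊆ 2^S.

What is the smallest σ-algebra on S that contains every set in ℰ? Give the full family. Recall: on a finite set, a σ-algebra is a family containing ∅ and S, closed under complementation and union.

|σ(ℰ)| = 8.  σ(ℰ) = { {}, { x₁ }, { x₃ }, { x₁, x₃ }, { x₂, x₄ }, { x₁, x₂, x₄ }, { x₂, x₃, x₄ }, S }

Check:
Initial family (5 sets): { {}, { x₁, x₃ }, { x₁, x₂, x₄ }, { x₂, x₃, x₄ }, S }.
Iteration 1. New:
  { x₁ }  = ᶜ of { x₂, x₃, x₄ }
  { x₃ }  = ᶜ of { x₁, x₂, x₄ }
  { x₂, x₄ }  = ᶜ of { x₁, x₃ }
  |family| = 8
Iteration 2: already closed under ᶜ and ∪.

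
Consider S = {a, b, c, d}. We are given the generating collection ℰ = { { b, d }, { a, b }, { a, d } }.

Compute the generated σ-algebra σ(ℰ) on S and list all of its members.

Start: ℰ ∪ {∅, S} = { {  }, { a, b }, { a, d }, { b, d }, S }.
Pass 1 adds 4:
  { a, c }  = S∖{ b, d }
  { b, c }  = S∖{ a, d }
  { c, d }  = S∖{ a, b }
  { a, b, d }  = { a, d } ∪ { a, b }
  (now 9)
Pass 2. New:
  { c }  = S∖{ a, b, d }
  { a, b, c }  = { a, b } ∪ { b, c }
  { a, c, d }  = { c, d } ∪ { a, d }
  { b, c, d }  = { c, d } ∪ { b, c }
  (now 13)
Pass 3: +3 →
  { a }  = S∖{ b, c, d }
  { b }  = S∖{ a, c, d }
  { d }  = S∖{ a, b, c }
  (now 16)
Pass 4 adds nothing — fixpoint reached.

Hence σ(ℰ) has 16 members: { {  }, { a }, { b }, { c }, { d }, { a, b }, { a, c }, { a, d }, { b, c }, { b, d }, { c, d }, { a, b, c }, { a, b, d }, { a, c, d }, { b, c, d }, S }.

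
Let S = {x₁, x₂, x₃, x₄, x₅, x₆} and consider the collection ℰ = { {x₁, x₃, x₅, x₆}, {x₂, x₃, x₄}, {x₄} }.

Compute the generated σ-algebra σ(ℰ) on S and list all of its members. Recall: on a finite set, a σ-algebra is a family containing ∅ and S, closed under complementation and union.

Take S₀ = ℰ ∪ {∅, S} = { {}, {x₄}, {x₂, x₃, x₄}, {x₁, x₃, x₅, x₆}, S }.
Iteration 1: 4 new —
  {x₂, x₄}  = complement {x₁, x₃, x₅, x₆}
  {x₁, x₅, x₆}  = complement {x₂, x₃, x₄}
  {x₁, x₂, x₃, x₅, x₆}  = complement {x₄}
  {x₁, x₃, x₄, x₅, x₆}  = {x₁, x₃, x₅, x₆} ∪ {x₄}
  |family| = 9
Iteration 2 adds 3:
  {x₂}  = complement {x₁, x₃, x₄, x₅, x₆}
  {x₁, x₄, x₅, x₆}  = {x₁, x₅, x₆} ∪ {x₄}
  {x₁, x₂, x₄, x₅, x₆}  = {x₁, x₅, x₆} ∪ {x₂, x₄}
  |family| = 12
Iteration 3. New:
  {x₃}  = complement {x₁, x₂, x₄, x₅, x₆}
  {x₂, x₃}  = complement {x₁, x₄, x₅, x₆}
  {x₁, x₂, x₅, x₆}  = {x₁, x₅, x₆} ∪ {x₂}
  |family| = 15
Iteration 4: +1 →
  {x₃, x₄}  = complement {x₁, x₂, x₅, x₆}
  |family| = 16
Iteration 5 adds nothing — fixpoint reached.

Hence σ(ℰ) has 16 members: { {}, {x₂}, {x₃}, {x₄}, {x₂, x₃}, {x₂, x₄}, {x₃, x₄}, {x₁, x₅, x₆}, {x₂, x₃, x₄}, {x₁, x₂, x₅, x₆}, {x₁, x₃, x₅, x₆}, {x₁, x₄, x₅, x₆}, {x₁, x₂, x₃, x₅, x₆}, {x₁, x₂, x₄, x₅, x₆}, {x₁, x₃, x₄, x₅, x₆}, S }.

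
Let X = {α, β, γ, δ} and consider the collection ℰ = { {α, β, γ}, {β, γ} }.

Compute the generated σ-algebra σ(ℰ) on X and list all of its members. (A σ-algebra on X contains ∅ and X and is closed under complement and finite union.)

|σ(ℰ)| = 8.  σ(ℰ) = { {}, {α}, {δ}, {α, δ}, {β, γ}, {α, β, γ}, {β, γ, δ}, X }

Working:
Take S₀ = ℰ ∪ {∅, X} = { {}, {β, γ}, {α, β, γ}, X }.
Round 1 (2 new):
  {δ}  = ᶜ of {α, β, γ}
  {α, δ}  = ᶜ of {β, γ}
  |family| = 6
Round 2 adds 1:
  {β, γ, δ}  = {β, γ} ∪ {δ}
  |family| = 7
Round 3 adds 1:
  {α}  = ᶜ of {β, γ, δ}
  |family| = 8
Round 4: closed — nothing new.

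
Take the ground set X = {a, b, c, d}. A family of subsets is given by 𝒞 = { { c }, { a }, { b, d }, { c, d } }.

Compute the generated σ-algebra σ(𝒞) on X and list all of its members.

σ(𝒞) = { ∅, { a }, { b }, { c }, { d }, { a, b }, { a, c }, { a, d }, { b, c }, { b, d }, { c, d }, { a, b, c }, { a, b, d }, { a, c, d }, { b, c, d }, X }

Trace:
Start: 𝒞 ∪ {∅, X} = { ∅, { a }, { c }, { b, d }, { c, d }, X }.
Pass 1 adds 5:
  { a, b }  = { c, d }ᶜ
  { a, c }  = { b, d }ᶜ
  { a, b, d }  = { c }ᶜ
  { a, c, d }  = { c, d } ∪ { a }
  { b, c, d }  = { a }ᶜ
  [11 total]
Pass 2 (2 new):
  { b }  = { a, c, d }ᶜ
  { a, b, c }  = { a, b } ∪ { c }
  [13 total]
Pass 3 (2 new):
  { d }  = { a, b, c }ᶜ
  { b, c }  = { c } ∪ { b }
  [15 total]
Pass 4. New:
  { a, d }  = { b, c }ᶜ
  [16 total]
Pass 5 adds nothing — fixpoint reached.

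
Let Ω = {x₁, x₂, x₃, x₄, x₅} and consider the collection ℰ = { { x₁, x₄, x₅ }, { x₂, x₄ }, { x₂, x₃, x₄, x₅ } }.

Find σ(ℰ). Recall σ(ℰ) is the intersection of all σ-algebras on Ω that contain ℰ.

Begin from { ∅, { x₂, x₄ }, { x₁, x₄, x₅ }, { x₂, x₃, x₄, x₅ }, Ω } (that is, ℰ plus ∅ and Ω).
Step 1: 4 new —
  { x₁ }  = complement { x₂, x₃, x₄, x₅ }
  { x₂, x₃ }  = complement { x₁, x₄, x₅ }
  { x₁, x₃, x₅ }  = complement { x₂, x₄ }
  { x₁, x₂, x₄, x₅ }  = { x₁, x₄, x₅ } ∪ { x₂, x₄ }
  [9 total]
Step 2 adds 6:
  { x₃ }  = complement { x₁, x₂, x₄, x₅ }
  { x₁, x₂, x₃ }  = { x₂, x₃ } ∪ { x₁ }
  { x₁, x₂, x₄ }  = { x₂, x₄ } ∪ { x₁ }
  { x₂, x₃, x₄ }  = { x₂, x₃ } ∪ { x₂, x₄ }
  { x₁, x₂, x₃, x₅ }  = { x₁, x₃, x₅ } ∪ { x₂, x₃ }
  { x₁, x₃, x₄, x₅ }  = { x₁, x₄, x₅ } ∪ { x₁, x₃, x₅ }
  [15 total]
Step 3 adds 7:
  { x₂ }  = complement { x₁, x₃, x₄, x₅ }
  { x₄ }  = complement { x₁, x₂, x₃, x₅ }
  { x₁, x₃ }  = { x₃ } ∪ { x₁ }
  { x₁, x₅ }  = complement { x₂, x₃, x₄ }
  { x₃, x₅ }  = complement { x₁, x₂, x₄ }
  { x₄, x₅ }  = complement { x₁, x₂, x₃ }
  { x₁, x₂, x₃, x₄ }  = { x₃ } ∪ { x₁, x₂, x₄ }
  [22 total]
Step 4. New:
  { x₅ }  = complement { x₁, x₂, x₃, x₄ }
  { x₁, x₂ }  = { x₂ } ∪ { x₁ }
  { x₁, x₄ }  = { x₄ } ∪ { x₁ }
  { x₃, x₄ }  = { x₃ } ∪ { x₄ }
  { x₁, x₂, x₅ }  = { x₂ } ∪ { x₁, x₅ }
  { x₁, x₃, x₄ }  = { x₁, x₃ } ∪ { x₄ }
  { x₂, x₃, x₅ }  = { x₂ } ∪ { x₃, x₅ }
  { x₂, x₄, x₅ }  = complement { x₁, x₃ }
  { x₃, x₄, x₅ }  = { x₄, x₅ } ∪ { x₃, x₅ }
  [31 total]
Step 5 adds 1:
  { x₂, x₅ }  = complement { x₁, x₃, x₄ }
  [32 total]
Step 6: already closed under ᶜ and ∪.

σ(ℰ) = { ∅, { x₁ }, { x₂ }, { x₃ }, { x₄ }, { x₅ }, { x₁, x₂ }, { x₁, x₃ }, { x₁, x₄ }, { x₁, x₅ }, { x₂, x₃ }, { x₂, x₄ }, { x₂, x₅ }, { x₃, x₄ }, { x₃, x₅ }, { x₄, x₅ }, { x₁, x₂, x₃ }, { x₁, x₂, x₄ }, { x₁, x₂, x₅ }, { x₁, x₃, x₄ }, { x₁, x₃, x₅ }, { x₁, x₄, x₅ }, { x₂, x₃, x₄ }, { x₂, x₃, x₅ }, { x₂, x₄, x₅ }, { x₃, x₄, x₅ }, { x₁, x₂, x₃, x₄ }, { x₁, x₂, x₃, x₅ }, { x₁, x₂, x₄, x₅ }, { x₁, x₃, x₄, x₅ }, { x₂, x₃, x₄, x₅ }, Ω }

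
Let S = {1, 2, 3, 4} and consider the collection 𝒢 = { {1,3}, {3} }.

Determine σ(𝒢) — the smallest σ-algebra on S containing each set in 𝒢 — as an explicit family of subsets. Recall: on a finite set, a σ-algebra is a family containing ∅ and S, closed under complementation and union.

|σ(𝒢)| = 8.  σ(𝒢) = { ∅, {1}, {3}, {1,3}, {2,4}, {1,2,4}, {2,3,4}, S }

Trace:
Begin from { ∅, {3}, {1,3}, S } (that is, 𝒢 plus ∅ and S).
Round 1. New:
  {2,4}  = S∖{1,3}
  {1,2,4}  = S∖{3}
  — 6 sets.
Round 2: +1 →
  {2,3,4}  = {3} ∪ {2,4}
  — 7 sets.
Round 3 (1 new):
  {1}  = S∖{2,3,4}
  — 8 sets.
Round 4: stable.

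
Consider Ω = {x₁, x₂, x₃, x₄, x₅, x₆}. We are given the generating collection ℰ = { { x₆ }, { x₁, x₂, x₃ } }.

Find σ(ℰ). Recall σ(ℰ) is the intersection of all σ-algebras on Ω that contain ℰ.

Start: ℰ ∪ {∅, Ω} = { {}, { x₆ }, { x₁, x₂, x₃ }, Ω }.
Pass 1: +3 →
  { x₄, x₅, x₆ }  = { x₁, x₂, x₃ }ᶜ
  { x₁, x₂, x₃, x₆ }  = { x₁, x₂, x₃ } ∪ { x₆ }
  { x₁, x₂, x₃, x₄, x₅ }  = { x₆ }ᶜ
  — 7 sets.
Pass 2 (1 new):
  { x₄, x₅ }  = { x₁, x₂, x₃, x₆ }ᶜ
  — 8 sets.
Pass 3: already closed under ᶜ and ∪.

Hence σ(ℰ) has 8 members: { {}, { x₆ }, { x₄, x₅ }, { x₁, x₂, x₃ }, { x₄, x₅, x₆ }, { x₁, x₂, x₃, x₆ }, { x₁, x₂, x₃, x₄, x₅ }, Ω }.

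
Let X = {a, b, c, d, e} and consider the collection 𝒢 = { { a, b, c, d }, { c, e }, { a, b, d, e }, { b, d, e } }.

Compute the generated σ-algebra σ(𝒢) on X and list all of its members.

Initial family (6 sets): { {  }, { c, e }, { b, d, e }, { a, b, c, d }, { a, b, d, e }, X }.
Round 1: +5 →
  { c }  = X∖{ a, b, d, e }
  { e }  = X∖{ a, b, c, d }
  { a, c }  = X∖{ b, d, e }
  { a, b, d }  = X∖{ c, e }
  { b, c, d, e }  = { c, e } ∪ { b, d, e }
  [11 total]
Round 2: +2 →
  { a }  = X∖{ b, c, d, e }
  { a, c, e }  = { e } ∪ { a, c }
  [13 total]
Round 3: 2 new —
  { a, e }  = { e } ∪ { a }
  { b, d }  = X∖{ a, c, e }
  [15 total]
Round 4: +1 →
  { b, c, d }  = X∖{ a, e }
  [16 total]
After Round 5 the family is unchanged; done.

|σ(𝒢)| = 16.  σ(𝒢) = { {  }, { a }, { c }, { e }, { a, c }, { a, e }, { b, d }, { c, e }, { a, b, d }, { a, c, e }, { b, c, d }, { b, d, e }, { a, b, c, d }, { a, b, d, e }, { b, c, d, e }, X }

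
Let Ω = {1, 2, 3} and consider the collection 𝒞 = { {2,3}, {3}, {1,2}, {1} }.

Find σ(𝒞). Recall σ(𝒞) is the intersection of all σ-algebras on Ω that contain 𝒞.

σ(𝒞) = { {}, {1}, {2}, {3}, {1,2}, {1,3}, {2,3}, Ω }

Derivation:
Begin from { {}, {1}, {3}, {1,2}, {2,3}, Ω } (that is, 𝒞 plus ∅ and Ω).
Iteration 1 (1 new):
  {1,3}  = {3} ∪ {1}
Iteration 2 adds 1:
  {2}  = {1,3}ᶜ
Iteration 3: already closed under ᶜ and ∪.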